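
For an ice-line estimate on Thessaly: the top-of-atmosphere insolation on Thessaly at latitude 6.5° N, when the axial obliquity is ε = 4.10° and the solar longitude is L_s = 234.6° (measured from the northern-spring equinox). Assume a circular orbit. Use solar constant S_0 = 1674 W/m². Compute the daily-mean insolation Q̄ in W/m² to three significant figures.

Solar declination: sin δ = sin ε · sin L_s = sin 4.10° × sin 234.6° = -0.05828, so δ = -3.341°.
cos h₀ = −tan(+6.5°) tan(-3.341°) = 0.0067, h₀ = 1.5641 rad.
Bracket: h₀ sin ϕ sin δ + cos ϕ cos δ sin h₀ = 1.5641×0.11320×-0.05828 + 0.99357×0.99830×0.99998 = -0.010319 + 0.991861 = 0.981542.
Q̄ = (S_0/π) × [bracket] = (1674/π) × 0.981542 = 523.0 W/m².

Q̄ ≈ 523 W/m²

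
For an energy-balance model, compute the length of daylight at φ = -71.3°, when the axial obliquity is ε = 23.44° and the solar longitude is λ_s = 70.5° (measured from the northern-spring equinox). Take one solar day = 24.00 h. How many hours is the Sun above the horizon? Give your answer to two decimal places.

0.00 h

Solar declination: sin δ = sin ε · sin λ_s = sin 23.44° × sin 70.5° = 0.37497, so δ = +22.023°.
cos H₀ = −tan φ · tan δ = 1.1950 ≥ 1, so the Sun never rises (polar night) and H₀ = 0.
Daylight = 2H₀/(2π) × 24.00 h = (0.0000/π) × 24.00 = 0.00 h.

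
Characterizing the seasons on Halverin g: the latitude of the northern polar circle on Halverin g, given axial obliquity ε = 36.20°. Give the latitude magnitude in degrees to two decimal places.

53.80°

The polar circle is the lowest latitude that experiences at least one full rotation of continuous daylight at the northern-summer solstice; it lies at |φ| = 90° − ε = 90° − 36.20° = 53.80°.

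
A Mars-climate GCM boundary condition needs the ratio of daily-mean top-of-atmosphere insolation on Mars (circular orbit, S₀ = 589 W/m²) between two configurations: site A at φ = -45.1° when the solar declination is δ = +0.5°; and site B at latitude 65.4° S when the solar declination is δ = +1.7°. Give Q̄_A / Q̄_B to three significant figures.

— Configuration A (φ=-45.1°):
cos H₀ = −tan(-45.1°) tan(+0.500°) = 0.0088, H₀ = 1.5620 rad.
Bracket: H₀ sin φ sin δ + cos φ cos δ sin H₀ = 1.5620×-0.70834×0.00873 + 0.70587×0.99996×0.99996 = -0.009659 + 0.705814 = 0.696155.
Q̄ = (S₀/π) × [bracket] = (589/π) × 0.696155 = 130.52 W/m².
— Configuration B (φ=-65.4°):
cos H₀ = −tan(-65.4°) tan(+1.700°) = 0.0648, H₀ = 1.5059 rad.
Bracket: H₀ sin φ sin δ + cos φ cos δ sin H₀ = 1.5059×-0.90924×0.02967 + 0.41628×0.99956×0.99790 = -0.040625 + 0.415223 = 0.374598.
Q̄ = (S₀/π) × [bracket] = (589/π) × 0.374598 = 70.231 W/m².
Ratio Q̄_A / Q̄_B = 130.52 / 70.231 = 1.858.

Q̄_A / Q̄_B ≈ 1.86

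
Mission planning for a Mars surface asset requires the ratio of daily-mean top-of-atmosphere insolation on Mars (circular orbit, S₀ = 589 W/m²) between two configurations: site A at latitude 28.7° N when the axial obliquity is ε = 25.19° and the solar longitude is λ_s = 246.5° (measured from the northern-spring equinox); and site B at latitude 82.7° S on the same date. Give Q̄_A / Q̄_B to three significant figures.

Q̄_A / Q̄_B ≈ 0.440

— Configuration A (φ=+28.7°):
Solar declination: sin δ = sin ε · sin λ_s = sin 25.19° × sin 246.5° = -0.39032, so δ = -22.974°.
cos H₀ = −tan(+28.7°) tan(-22.974°) = 0.2321, H₀ = 1.3366 rad.
Bracket: H₀ sin φ sin δ + cos φ cos δ sin H₀ = 1.3366×0.48022×-0.39032 + 0.87715×0.92068×0.97269 = -0.250532 + 0.785520 = 0.534988.
Q̄ = (S₀/π) × [bracket] = (589/π) × 0.534988 = 100.30 W/m².
— Configuration B (φ=-82.7°):
cos H₀ = −tan(-82.7°) tan(-22.974°) = -3.3094 ≤ −1 ⇒ polar day, H₀ = π.
Bracket: H₀ sin φ sin δ + cos φ cos δ sin H₀ = 3.1416×-0.99189×-0.39032 + 0.12706×0.92068×0.00000 = 1.216285 + 0.000000 = 1.216285.
Q̄ = (S₀/π) × [bracket] = (589/π) × 1.216285 = 228.03 W/m².
Ratio Q̄_A / Q̄_B = 100.30 / 228.03 = 0.4399.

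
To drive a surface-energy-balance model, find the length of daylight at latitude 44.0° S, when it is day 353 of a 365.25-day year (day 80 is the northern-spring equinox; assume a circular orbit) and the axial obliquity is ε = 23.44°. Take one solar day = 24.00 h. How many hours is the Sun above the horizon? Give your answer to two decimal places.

Solar longitude: λ_s = 360° × (353 − 80)/365.25 = 269.076°.
sin δ = sin 23.44° × sin 269.076° = -0.39774, so δ = -23.437°.
cos H₀ = −tan φ · tan δ = −tan(-44.0°) × tan(-23.437°) = -0.4186, so H₀ = 2.0027 rad = 114.75°.
Daylight = 2H₀/(2π) × 24.00 h = (2.0027/π) × 24.00 = 15.30 h.

15.30 h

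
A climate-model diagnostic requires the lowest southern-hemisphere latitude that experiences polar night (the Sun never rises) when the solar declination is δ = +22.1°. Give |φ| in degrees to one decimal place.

|φ| = 67.9°

Polar night requires cos H₀ = −tan φ tan δ ≥ 1, i.e. tan φ tan δ ≤ −1.
The boundary is |tan φ| · |tan δ| = 1, so |φ| = 90° − |δ| = 90° − 22.1° = 67.9° in the southern hemisphere.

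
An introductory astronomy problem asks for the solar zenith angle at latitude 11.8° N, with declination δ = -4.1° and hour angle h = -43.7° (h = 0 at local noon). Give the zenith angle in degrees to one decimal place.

cos θ_z = sin φ sin δ + cos φ cos δ cos h = -0.014621 + 0.705878 = 0.691257.
θ_z = arccos(0.691257) = 46.3°.

θ_z = 46.3°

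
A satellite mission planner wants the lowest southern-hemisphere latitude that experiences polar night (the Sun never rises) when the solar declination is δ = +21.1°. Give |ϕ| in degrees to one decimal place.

|ϕ| = 68.9°

Polar night requires cos h₀ = −tan ϕ tan δ ≥ 1, i.e. tan ϕ tan δ ≤ −1.
The boundary is |tan ϕ| · |tan δ| = 1, so |ϕ| = 90° − |δ| = 90° − 21.1° = 68.9° in the southern hemisphere.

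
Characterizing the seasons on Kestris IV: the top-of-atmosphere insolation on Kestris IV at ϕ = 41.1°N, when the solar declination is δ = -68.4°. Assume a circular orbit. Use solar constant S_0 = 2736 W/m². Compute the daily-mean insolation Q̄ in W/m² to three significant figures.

Q̄ ≈ 0.00 W/m²

cos h₀ = −tan(+41.1°) tan(-68.400°) = 2.2033 ≥ 1 ⇒ polar night, h₀ = 0 and Q̄ = 0.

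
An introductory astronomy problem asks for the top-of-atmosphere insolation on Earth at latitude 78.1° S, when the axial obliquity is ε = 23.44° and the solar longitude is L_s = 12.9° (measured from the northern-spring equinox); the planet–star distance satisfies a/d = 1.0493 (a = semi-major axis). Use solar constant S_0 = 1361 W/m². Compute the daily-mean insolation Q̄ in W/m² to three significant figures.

Q̄ ≈ 41.8 W/m²

Solar declination: sin δ = sin ε · sin L_s = sin 23.44° × sin 12.9° = 0.08881, so δ = +5.095°.
cos h₀ = −tan(-78.1°) tan(+5.095°) = 0.4231, h₀ = 1.1339 rad.
Bracket: h₀ sin ϕ sin δ + cos ϕ cos δ sin h₀ = 1.1339×-0.97851×0.08881 + 0.20620×0.99605×0.90609 = -0.098538 + 0.186098 = 0.087560.
Inverse-square distance factor (a/d)² = 1.0493² = 1.101030.
Q̄ = (S_0/π) × 1.101030 × [bracket] = (1361/π) × 1.101030 × 0.087560 = 41.77 W/m².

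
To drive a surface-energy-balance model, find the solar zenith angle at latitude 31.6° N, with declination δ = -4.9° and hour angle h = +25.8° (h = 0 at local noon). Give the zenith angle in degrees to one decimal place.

cos θ_z = sin φ sin δ + cos φ cos δ cos h = -0.044757 + 0.764023 = 0.719266.
θ_z = arccos(0.719266) = 44.0°.

θ_z = 44.0°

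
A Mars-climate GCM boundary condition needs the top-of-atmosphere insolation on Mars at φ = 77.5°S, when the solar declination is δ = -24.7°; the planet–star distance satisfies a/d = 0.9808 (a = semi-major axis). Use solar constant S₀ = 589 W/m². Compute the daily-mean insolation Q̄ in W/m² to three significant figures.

Q̄ ≈ 231 W/m²

cos H₀ = −tan(-77.5°) tan(-24.700°) = -2.0747 ≤ −1 ⇒ polar day, H₀ = π.
Bracket: H₀ sin φ sin δ + cos φ cos δ sin H₀ = 3.1416×-0.97630×-0.41787 + 0.21644×0.90851×0.00000 = 1.281667 + 0.000000 = 1.281667.
Inverse-square distance factor (a/d)² = 0.9808² = 0.961969.
Q̄ = (S₀/π) × 0.961969 × [bracket] = (589/π) × 0.961969 × 1.281667 = 231.2 W/m².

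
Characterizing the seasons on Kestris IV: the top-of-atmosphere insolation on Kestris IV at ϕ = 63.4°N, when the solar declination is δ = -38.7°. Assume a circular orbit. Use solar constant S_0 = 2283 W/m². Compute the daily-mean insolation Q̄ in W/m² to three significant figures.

cos h₀ = −tan(+63.4°) tan(-38.700°) = 1.5999 ≥ 1 ⇒ polar night, h₀ = 0 and Q̄ = 0.

Q̄ ≈ 0.00 W/m²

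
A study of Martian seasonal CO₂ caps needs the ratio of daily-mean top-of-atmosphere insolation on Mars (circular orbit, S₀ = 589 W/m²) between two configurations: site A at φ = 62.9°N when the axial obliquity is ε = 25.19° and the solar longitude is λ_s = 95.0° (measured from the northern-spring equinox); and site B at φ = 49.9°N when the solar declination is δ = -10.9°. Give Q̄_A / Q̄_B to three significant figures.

Q̄_A / Q̄_B ≈ 2.83

— Configuration A (φ=+62.9°):
Solar declination: sin δ = sin ε · sin λ_s = sin 25.19° × sin 95.0° = 0.42400, so δ = +25.087°.
cos H₀ = −tan(+62.9°) tan(+25.087°) = -0.9149, H₀ = 2.7260 rad.
Bracket: H₀ sin φ sin δ + cos φ cos δ sin H₀ = 2.7260×0.89021×0.42400 + 0.45554×0.90566×0.40372 = 1.028926 + 0.166560 = 1.195486.
Q̄ = (S₀/π) × [bracket] = (589/π) × 1.195486 = 224.14 W/m².
— Configuration B (φ=+49.9°):
cos H₀ = −tan(+49.9°) tan(-10.900°) = 0.2287, H₀ = 1.3401 rad.
Bracket: H₀ sin φ sin δ + cos φ cos δ sin H₀ = 1.3401×0.76492×-0.18910 + 0.64412×0.98196×0.97350 = -0.193841 + 0.615739 = 0.421898.
Q̄ = (S₀/π) × [bracket] = (589/π) × 0.421898 = 79.099 W/m².
Ratio Q̄_A / Q̄_B = 224.14 / 79.099 = 2.834.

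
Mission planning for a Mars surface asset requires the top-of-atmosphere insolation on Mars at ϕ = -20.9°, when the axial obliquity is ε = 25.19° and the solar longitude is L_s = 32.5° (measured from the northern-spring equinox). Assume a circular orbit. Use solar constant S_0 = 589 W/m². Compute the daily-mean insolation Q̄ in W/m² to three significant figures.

Q̄ ≈ 147 W/m²

Solar declination: sin δ = sin ε · sin L_s = sin 25.19° × sin 32.5° = 0.22869, so δ = +13.220°.
cos h₀ = −tan(-20.9°) tan(+13.220°) = 0.0897, h₀ = 1.4810 rad.
Bracket: h₀ sin ϕ sin δ + cos ϕ cos δ sin h₀ = 1.4810×-0.35674×0.22869 + 0.93420×0.97350×0.99597 = -0.120824 + 0.905779 = 0.784955.
Q̄ = (S_0/π) × [bracket] = (589/π) × 0.784955 = 147.2 W/m².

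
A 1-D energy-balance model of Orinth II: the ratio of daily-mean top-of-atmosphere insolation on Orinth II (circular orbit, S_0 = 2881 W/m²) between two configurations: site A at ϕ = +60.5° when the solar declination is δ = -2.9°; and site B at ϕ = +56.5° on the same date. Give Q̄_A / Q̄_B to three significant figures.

Q̄_A / Q̄_B ≈ 0.873

— Configuration A (ϕ=+60.5°):
cos h₀ = −tan(+60.5°) tan(-2.900°) = 0.0895, h₀ = 1.4811 rad.
Bracket: h₀ sin ϕ sin δ + cos ϕ cos δ sin h₀ = 1.4811×0.87036×-0.05059 + 0.49242×0.99872×0.99598 = -0.065215 + 0.489813 = 0.424598.
Q̄ = (S_0/π) × [bracket] = (2881/π) × 0.424598 = 389.38 W/m².
— Configuration B (ϕ=+56.5°):
cos h₀ = −tan(+56.5°) tan(-2.900°) = 0.0765, h₀ = 1.4942 rad.
Bracket: h₀ sin ϕ sin δ + cos ϕ cos δ sin h₀ = 1.4942×0.83389×-0.05059 + 0.55194×0.99872×0.99707 = -0.063035 + 0.549618 = 0.486583.
Q̄ = (S_0/π) × [bracket] = (2881/π) × 0.486583 = 446.22 W/m².
Ratio Q̄_A / Q̄_B = 389.38 / 446.22 = 0.8726.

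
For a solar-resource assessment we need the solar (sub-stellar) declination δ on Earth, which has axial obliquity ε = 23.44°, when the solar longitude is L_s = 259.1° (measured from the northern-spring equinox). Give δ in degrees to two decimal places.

δ = -22.99°

sin δ = sin ε · sin L_s = sin 23.44° × sin 259.1° = -0.390612.
δ = arcsin(-0.390612) = -22.99°.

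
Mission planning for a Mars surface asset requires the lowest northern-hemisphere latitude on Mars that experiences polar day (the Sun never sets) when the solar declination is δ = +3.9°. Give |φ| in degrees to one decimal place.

Polar day requires cos H₀ = −tan φ tan δ ≤ −1, i.e. tan φ tan δ ≥ 1.
The boundary is |tan φ| · |tan δ| = 1, so |φ| = 90° − |δ| = 90° − 3.9° = 86.1° in the northern hemisphere.

|φ| = 86.1°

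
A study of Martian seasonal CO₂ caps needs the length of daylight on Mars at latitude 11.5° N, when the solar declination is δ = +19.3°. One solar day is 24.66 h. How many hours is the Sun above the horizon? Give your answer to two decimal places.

12.89 h

cos h₀ = −tan ϕ · tan δ = −tan(+11.5°) × tan(+19.300°) = -0.0712, so h₀ = 1.6421 rad = 94.09°.
Daylight = 2h₀/(2π) × 24.66 h = (1.6421/π) × 24.66 = 12.89 h.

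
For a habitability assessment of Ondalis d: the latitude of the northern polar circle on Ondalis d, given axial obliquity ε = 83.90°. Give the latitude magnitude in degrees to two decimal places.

The polar circle is the lowest latitude that experiences at least one full rotation of continuous daylight at the northern-summer solstice; it lies at |ϕ| = 90° − ε = 90° − 83.90° = 6.10°.

6.10°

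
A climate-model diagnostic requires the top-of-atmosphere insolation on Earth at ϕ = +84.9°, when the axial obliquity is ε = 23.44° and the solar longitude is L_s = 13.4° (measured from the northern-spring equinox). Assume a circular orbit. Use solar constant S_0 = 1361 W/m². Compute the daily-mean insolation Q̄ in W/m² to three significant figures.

Solar declination: sin δ = sin ε · sin L_s = sin 23.44° × sin 13.4° = 0.09219, so δ = +5.289°.
cos h₀ = −tan(+84.9°) tan(+5.289°) = -1.0373 ≤ −1 ⇒ polar day, h₀ = π.
Bracket: h₀ sin ϕ sin δ + cos ϕ cos δ sin h₀ = 3.1416×0.99604×0.09219 + 0.08889×0.99574×0.00000 = 0.288477 + 0.000000 = 0.288477.
Q̄ = (S_0/π) × [bracket] = (1361/π) × 0.288477 = 125.0 W/m².

Q̄ ≈ 125 W/m²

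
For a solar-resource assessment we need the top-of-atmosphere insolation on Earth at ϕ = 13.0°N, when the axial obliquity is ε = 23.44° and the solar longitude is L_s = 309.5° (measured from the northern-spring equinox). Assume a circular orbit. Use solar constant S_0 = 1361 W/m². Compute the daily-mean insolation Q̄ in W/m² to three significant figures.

Q̄ ≈ 356 W/m²

Solar declination: sin δ = sin ε · sin L_s = sin 23.44° × sin 309.5° = -0.30694, so δ = -17.875°.
cos h₀ = −tan(+13.0°) tan(-17.875°) = 0.0745, h₀ = 1.4963 rad.
Bracket: h₀ sin ϕ sin δ + cos ϕ cos δ sin h₀ = 1.4963×0.22495×-0.30694 + 0.97437×0.95173×0.99722 = -0.103314 + 0.924759 = 0.821445.
Q̄ = (S_0/π) × [bracket] = (1361/π) × 0.821445 = 355.9 W/m².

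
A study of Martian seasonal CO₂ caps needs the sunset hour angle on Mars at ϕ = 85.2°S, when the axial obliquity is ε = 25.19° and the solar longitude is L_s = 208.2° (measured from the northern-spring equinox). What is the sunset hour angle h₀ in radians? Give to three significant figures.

h₀ = 3.14 rad

Solar declination: sin δ = sin ε · sin L_s = sin 25.19° × sin 208.2° = -0.20113, so δ = -11.603°.
Sunrise equation: cos h₀ = −tan ϕ · tan δ = -2.4451 ≤ −1, so the Sun never sets (polar day) and h₀ = π.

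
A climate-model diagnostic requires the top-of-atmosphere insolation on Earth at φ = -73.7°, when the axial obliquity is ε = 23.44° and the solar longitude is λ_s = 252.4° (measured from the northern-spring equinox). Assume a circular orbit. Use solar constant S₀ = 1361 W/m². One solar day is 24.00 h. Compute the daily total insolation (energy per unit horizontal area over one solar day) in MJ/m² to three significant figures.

Solar declination: sin δ = sin ε · sin λ_s = sin 23.44° × sin 252.4° = -0.37917, so δ = -22.282°.
cos H₀ = −tan(-73.7°) tan(-22.282°) = -1.4013 ≤ −1 ⇒ polar day, H₀ = π.
Bracket: H₀ sin φ sin δ + cos φ cos δ sin H₀ = 3.1416×-0.95981×-0.37917 + 0.28067×0.92533×0.00000 = 1.143326 + 0.000000 = 1.143326.
Q̄ = (S₀/π) × [bracket] = (1361/π) × 1.143326 = 495.31 W/m².
Daily total = Q̄ × 24.00 h × 3600 s/h = 495.31 × 24.00 × 3600 / 10⁶ = 42.79 MJ/m².

42.8 MJ/m²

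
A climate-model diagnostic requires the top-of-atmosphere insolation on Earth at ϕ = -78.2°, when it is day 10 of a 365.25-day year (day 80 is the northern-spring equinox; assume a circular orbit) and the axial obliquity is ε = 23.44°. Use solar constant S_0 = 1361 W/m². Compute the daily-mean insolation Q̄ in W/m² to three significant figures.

Solar longitude: L_s = 360° × (10 − 80)/365.25 = -68.994°, i.e. -68.994° + 360° = 291.006°.
sin δ = sin 23.44° × sin 291.006° = -0.37135, so δ = -21.799°.
cos h₀ = −tan(-78.2°) tan(-21.799°) = -1.9145 ≤ −1 ⇒ polar day, h₀ = π.
Bracket: h₀ sin ϕ sin δ + cos ϕ cos δ sin h₀ = 3.1416×-0.97887×-0.37135 + 0.20450×0.92849×0.00000 = 1.141982 + 0.000000 = 1.141982.
Q̄ = (S_0/π) × [bracket] = (1361/π) × 1.141982 = 494.7 W/m².

Q̄ ≈ 495 W/m²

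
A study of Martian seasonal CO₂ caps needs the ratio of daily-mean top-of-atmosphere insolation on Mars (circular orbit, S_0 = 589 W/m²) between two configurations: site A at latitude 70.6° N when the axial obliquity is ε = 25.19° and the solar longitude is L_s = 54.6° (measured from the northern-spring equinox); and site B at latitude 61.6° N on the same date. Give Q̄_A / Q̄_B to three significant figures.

— Configuration A (ϕ=+70.6°):
Solar declination: sin δ = sin ε · sin L_s = sin 25.19° × sin 54.6° = 0.34694, so δ = +20.300°.
cos h₀ = −tan(+70.6°) tan(+20.300°) = -1.0504 ≤ −1 ⇒ polar day, h₀ = π.
Bracket: h₀ sin ϕ sin δ + cos ϕ cos δ sin h₀ = 3.1416×0.94322×0.34694 + 0.33216×0.93789×0.00000 = 1.028060 + 0.000000 = 1.028060.
Q̄ = (S_0/π) × [bracket] = (589/π) × 1.028060 = 192.75 W/m².
— Configuration B (ϕ=+61.6°):
cos h₀ = −tan(+61.6°) tan(+20.300°) = -0.6841, h₀ = 2.3242 rad.
Bracket: h₀ sin ϕ sin δ + cos ϕ cos δ sin h₀ = 2.3242×0.87965×0.34694 + 0.47562×0.93789×0.72935 = 0.709313 + 0.325348 = 1.034661.
Q̄ = (S_0/π) × [bracket] = (589/π) × 1.034661 = 193.98 W/m².
Ratio Q̄_A / Q̄_B = 192.75 / 193.98 = 0.9937.

Q̄_A / Q̄_B ≈ 0.994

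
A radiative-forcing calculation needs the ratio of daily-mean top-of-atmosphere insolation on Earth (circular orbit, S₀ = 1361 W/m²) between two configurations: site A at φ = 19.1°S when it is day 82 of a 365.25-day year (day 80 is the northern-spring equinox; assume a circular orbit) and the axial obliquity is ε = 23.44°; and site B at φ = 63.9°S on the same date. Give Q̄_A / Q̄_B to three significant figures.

— Configuration A (φ=-19.1°):
Solar longitude: λ_s = 360° × (82 − 80)/365.25 = 1.971°.
sin δ = sin 23.44° × sin 1.971° = 0.01368, so δ = +0.784°.
cos H₀ = −tan(-19.1°) tan(+0.784°) = 0.0047, H₀ = 1.5661 rad.
Bracket: H₀ sin φ sin δ + cos φ cos δ sin H₀ = 1.5661×-0.32722×0.01368 + 0.94495×0.99991×0.99999 = -0.007010 + 0.944856 = 0.937846.
Q̄ = (S₀/π) × [bracket] = (1361/π) × 0.937846 = 406.29 W/m².
— Configuration B (φ=-63.9°):
cos H₀ = −tan(-63.9°) tan(+0.784°) = 0.0279, H₀ = 1.5429 rad.
Bracket: H₀ sin φ sin δ + cos φ cos δ sin H₀ = 1.5429×-0.89803×0.01368 + 0.43994×0.99991×0.99961 = -0.018955 + 0.439729 = 0.420774.
Q̄ = (S₀/π) × [bracket] = (1361/π) × 0.420774 = 182.29 W/m².
Ratio Q̄_A / Q̄_B = 406.29 / 182.29 = 2.229.

Q̄_A / Q̄_B ≈ 2.23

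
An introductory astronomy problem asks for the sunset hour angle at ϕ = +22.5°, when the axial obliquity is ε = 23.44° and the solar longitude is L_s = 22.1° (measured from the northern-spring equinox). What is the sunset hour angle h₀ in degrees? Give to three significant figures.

h₀ = 93.6°

Solar declination: sin δ = sin ε · sin L_s = sin 23.44° × sin 22.1° = 0.14966, so δ = +8.607°.
cos h₀ = −tan ϕ · tan δ = −tan(+22.5°) × tan(+8.607°) = -0.0627, so h₀ = 1.6335 rad = 93.59°.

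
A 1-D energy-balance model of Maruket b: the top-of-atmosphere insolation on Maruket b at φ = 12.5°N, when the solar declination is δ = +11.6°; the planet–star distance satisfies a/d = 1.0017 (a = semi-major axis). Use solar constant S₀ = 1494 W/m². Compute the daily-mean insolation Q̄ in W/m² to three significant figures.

Q̄ ≈ 489 W/m²

cos H₀ = −tan(+12.5°) tan(+11.600°) = -0.0455, H₀ = 1.6163 rad.
Bracket: H₀ sin φ sin δ + cos φ cos δ sin H₀ = 1.6163×0.21644×0.20108 + 0.97630×0.97958×0.99896 = 0.070344 + 0.955369 = 1.025713.
Inverse-square distance factor (a/d)² = 1.0017² = 1.003403.
Q̄ = (S₀/π) × 1.003403 × [bracket] = (1494/π) × 1.003403 × 1.025713 = 489.4 W/m².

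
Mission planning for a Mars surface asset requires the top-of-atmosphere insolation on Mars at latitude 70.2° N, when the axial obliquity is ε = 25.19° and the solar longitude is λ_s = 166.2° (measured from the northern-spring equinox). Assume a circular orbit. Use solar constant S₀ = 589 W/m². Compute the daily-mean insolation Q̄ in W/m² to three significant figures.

Solar declination: sin δ = sin ε · sin λ_s = sin 25.19° × sin 166.2° = 0.10152, so δ = +5.827°.
cos H₀ = −tan(+70.2°) tan(+5.827°) = -0.2835, H₀ = 1.8582 rad.
Bracket: H₀ sin φ sin δ + cos φ cos δ sin H₀ = 1.8582×0.94088×0.10152 + 0.33874×0.99483×0.95898 = 0.177492 + 0.323165 = 0.500657.
Q̄ = (S₀/π) × [bracket] = (589/π) × 0.500657 = 93.87 W/m².

Q̄ ≈ 93.9 W/m²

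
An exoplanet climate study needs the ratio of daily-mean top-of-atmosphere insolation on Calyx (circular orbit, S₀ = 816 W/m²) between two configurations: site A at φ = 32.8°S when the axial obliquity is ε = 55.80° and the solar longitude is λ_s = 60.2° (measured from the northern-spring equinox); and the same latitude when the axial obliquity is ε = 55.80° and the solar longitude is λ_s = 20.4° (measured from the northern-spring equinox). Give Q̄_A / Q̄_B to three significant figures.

— Configuration A (φ=-32.8°):
Solar declination: sin δ = sin ε · sin λ_s = sin 55.80° × sin 60.2° = 0.71771, so δ = +45.866°.
cos H₀ = −tan(-32.8°) tan(+45.866°) = 0.6642, H₀ = 0.8443 rad.
Bracket: H₀ sin φ sin δ + cos φ cos δ sin H₀ = 0.8443×-0.54171×0.71771 + 0.84057×0.69634×0.74752 = -0.328256 + 0.437540 = 0.109284.
Q̄ = (S₀/π) × [bracket] = (816/π) × 0.109284 = 28.386 W/m².
— Configuration B (φ=-32.8°):
Solar declination: sin δ = sin ε · sin λ_s = sin 55.80° × sin 20.4° = 0.28830, so δ = +16.756°.
cos H₀ = −tan(-32.8°) tan(+16.756°) = 0.1940, H₀ = 1.3755 rad.
Bracket: H₀ sin φ sin δ + cos φ cos δ sin H₀ = 1.3755×-0.54171×0.28830 + 0.84057×0.95754×0.98099 = -0.214819 + 0.789579 = 0.574760.
Q̄ = (S₀/π) × [bracket] = (816/π) × 0.574760 = 149.29 W/m².
Ratio Q̄_A / Q̄_B = 28.386 / 149.29 = 0.1901.

Q̄_A / Q̄_B ≈ 0.190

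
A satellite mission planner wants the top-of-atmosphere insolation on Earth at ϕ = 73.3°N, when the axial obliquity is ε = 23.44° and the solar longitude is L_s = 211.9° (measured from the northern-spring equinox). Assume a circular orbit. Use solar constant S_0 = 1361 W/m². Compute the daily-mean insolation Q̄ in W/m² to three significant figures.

Solar declination: sin δ = sin ε · sin L_s = sin 23.44° × sin 211.9° = -0.21021, so δ = -12.134°.
cos h₀ = −tan(+73.3°) tan(-12.134°) = 0.7167, h₀ = 0.7718 rad.
Bracket: h₀ sin ϕ sin δ + cos ϕ cos δ sin h₀ = 0.7718×0.95782×-0.21021 + 0.28736×0.97766×0.69741 = -0.155397 + 0.195931 = 0.040534.
Q̄ = (S_0/π) × [bracket] = (1361/π) × 0.040534 = 17.56 W/m².

Q̄ ≈ 17.6 W/m²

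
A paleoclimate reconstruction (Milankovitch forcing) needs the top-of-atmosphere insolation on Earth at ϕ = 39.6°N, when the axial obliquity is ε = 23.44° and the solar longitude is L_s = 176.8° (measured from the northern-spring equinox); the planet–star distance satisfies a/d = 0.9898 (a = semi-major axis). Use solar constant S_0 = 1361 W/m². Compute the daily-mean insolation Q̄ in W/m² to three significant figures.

Q̄ ≈ 336 W/m²

Solar declination: sin δ = sin ε · sin L_s = sin 23.44° × sin 176.8° = 0.02221, so δ = +1.272°.
cos h₀ = −tan(+39.6°) tan(+1.272°) = -0.0184, h₀ = 1.5892 rad.
Bracket: h₀ sin ϕ sin δ + cos ϕ cos δ sin h₀ = 1.5892×0.63742×0.02221 + 0.77051×0.99975×0.99983 = 0.022498 + 0.770186 = 0.792684.
Inverse-square distance factor (a/d)² = 0.9898² = 0.979704.
Q̄ = (S_0/π) × 0.979704 × [bracket] = (1361/π) × 0.979704 × 0.792684 = 336.4 W/m².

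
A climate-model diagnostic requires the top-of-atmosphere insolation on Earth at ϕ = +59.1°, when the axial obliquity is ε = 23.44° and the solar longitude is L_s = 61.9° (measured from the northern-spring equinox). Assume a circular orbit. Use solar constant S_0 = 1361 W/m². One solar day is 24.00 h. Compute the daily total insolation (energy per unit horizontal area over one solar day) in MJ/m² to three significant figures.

Solar declination: sin δ = sin ε · sin L_s = sin 23.44° × sin 61.9° = 0.35090, so δ = +20.542°.
cos h₀ = −tan(+59.1°) tan(+20.542°) = -0.6261, h₀ = 2.2474 rad.
Bracket: h₀ sin ϕ sin δ + cos ϕ cos δ sin h₀ = 2.2474×0.85806×0.35090 + 0.51354×0.93641×0.77972 = 0.676677 + 0.374955 = 1.051632.
Q̄ = (S_0/π) × [bracket] = (1361/π) × 1.051632 = 455.59 W/m².
Daily total = Q̄ × 24.00 h × 3600 s/h = 455.59 × 24.00 × 3600 / 10⁶ = 39.36 MJ/m².

39.4 MJ/m²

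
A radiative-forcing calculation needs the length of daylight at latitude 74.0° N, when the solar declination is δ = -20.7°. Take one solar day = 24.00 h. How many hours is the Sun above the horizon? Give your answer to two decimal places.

0.00 h

cos h₀ = −tan ϕ · tan δ = 1.3178 ≥ 1, so the Sun never rises (polar night) and h₀ = 0.
Daylight = 2h₀/(2π) × 24.00 h = (0.0000/π) × 24.00 = 0.00 h.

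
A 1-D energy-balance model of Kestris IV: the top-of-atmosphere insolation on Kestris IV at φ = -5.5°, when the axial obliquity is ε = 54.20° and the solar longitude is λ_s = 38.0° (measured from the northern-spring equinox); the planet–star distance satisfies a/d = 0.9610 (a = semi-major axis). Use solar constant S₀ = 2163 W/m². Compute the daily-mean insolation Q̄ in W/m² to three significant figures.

Q̄ ≈ 501 W/m²

Solar declination: sin δ = sin ε · sin λ_s = sin 54.20° × sin 38.0° = 0.49934, so δ = +29.956°.
cos H₀ = −tan(-5.5°) tan(+29.956°) = 0.0555, H₀ = 1.5153 rad.
Bracket: H₀ sin φ sin δ + cos φ cos δ sin H₀ = 1.5153×-0.09585×0.49934 + 0.99540×0.86641×0.99846 = -0.072525 + 0.861096 = 0.788571.
Inverse-square distance factor (a/d)² = 0.9610² = 0.923521.
Q̄ = (S₀/π) × 0.923521 × [bracket] = (2163/π) × 0.923521 × 0.788571 = 501.4 W/m².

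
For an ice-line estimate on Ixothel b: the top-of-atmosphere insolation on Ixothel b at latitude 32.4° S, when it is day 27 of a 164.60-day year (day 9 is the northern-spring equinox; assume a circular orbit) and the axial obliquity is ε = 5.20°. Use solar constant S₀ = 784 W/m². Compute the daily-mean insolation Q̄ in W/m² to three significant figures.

Solar longitude: λ_s = 360° × (27 − 9)/164.60 = 39.368°.
sin δ = sin 5.20° × sin 39.368° = 0.05749, so δ = +3.296°.
cos H₀ = −tan(-32.4°) tan(+3.296°) = 0.0365, H₀ = 1.5342 rad.
Bracket: H₀ sin φ sin δ + cos φ cos δ sin H₀ = 1.5342×-0.53583×0.05749 + 0.84433×0.99835×0.99933 = -0.047261 + 0.842372 = 0.795111.
Q̄ = (S₀/π) × [bracket] = (784/π) × 0.795111 = 198.4 W/m².

Q̄ ≈ 198 W/m²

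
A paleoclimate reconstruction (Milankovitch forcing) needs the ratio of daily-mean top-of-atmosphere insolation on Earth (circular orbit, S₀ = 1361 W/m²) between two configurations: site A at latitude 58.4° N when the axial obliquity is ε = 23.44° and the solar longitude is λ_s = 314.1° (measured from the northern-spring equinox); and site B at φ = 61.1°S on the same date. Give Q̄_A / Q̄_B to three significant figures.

— Configuration A (φ=+58.4°):
Solar declination: sin δ = sin ε · sin λ_s = sin 23.44° × sin 314.1° = -0.28566, so δ = -16.598°.
cos H₀ = −tan(+58.4°) tan(-16.598°) = 0.4845, H₀ = 1.0650 rad.
Bracket: H₀ sin φ sin δ + cos φ cos δ sin H₀ = 1.0650×0.85173×-0.28566 + 0.52399×0.95833×0.87478 = -0.259120 + 0.439275 = 0.180155.
Q̄ = (S₀/π) × [bracket] = (1361/π) × 0.180155 = 78.047 W/m².
— Configuration B (φ=-61.1°):
cos H₀ = −tan(-61.1°) tan(-16.598°) = -0.5400, H₀ = 2.1412 rad.
Bracket: H₀ sin φ sin δ + cos φ cos δ sin H₀ = 2.1412×-0.87546×-0.28566 + 0.48328×0.95833×0.84168 = 0.535480 + 0.389817 = 0.925297.
Q̄ = (S₀/π) × [bracket] = (1361/π) × 0.925297 = 400.86 W/m².
Ratio Q̄_A / Q̄_B = 78.047 / 400.86 = 0.1947.

Q̄_A / Q̄_B ≈ 0.195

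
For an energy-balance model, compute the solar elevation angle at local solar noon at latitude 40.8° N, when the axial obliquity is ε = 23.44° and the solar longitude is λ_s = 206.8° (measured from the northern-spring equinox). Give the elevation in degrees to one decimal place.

38.9°

Solar declination: sin δ = sin ε · sin λ_s = sin 23.44° × sin 206.8° = -0.17935, so δ = -10.332°.
At local noon the hour angle is zero, so the zenith angle equals |φ − δ| = |+40.8° − (-10.332°)| = 51.132°.
Elevation = 90° − 51.132° = 38.9°.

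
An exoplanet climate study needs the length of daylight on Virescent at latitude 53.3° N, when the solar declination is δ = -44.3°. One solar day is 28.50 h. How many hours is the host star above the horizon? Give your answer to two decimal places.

0.00 h

cos h₀ = −tan ϕ · tan δ = 1.3092 ≥ 1, so the host star never rises (polar night) and h₀ = 0.
Daylight = 2h₀/(2π) × 28.50 h = (0.0000/π) × 28.50 = 0.00 h.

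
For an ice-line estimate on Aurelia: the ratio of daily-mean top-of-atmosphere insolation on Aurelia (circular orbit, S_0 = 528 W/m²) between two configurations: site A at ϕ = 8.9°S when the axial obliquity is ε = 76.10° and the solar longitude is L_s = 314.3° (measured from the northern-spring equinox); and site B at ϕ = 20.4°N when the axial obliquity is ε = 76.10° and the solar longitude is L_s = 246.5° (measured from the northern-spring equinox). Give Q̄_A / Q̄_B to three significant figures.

— Configuration A (ϕ=-8.9°):
Solar declination: sin δ = sin ε · sin L_s = sin 76.10° × sin 314.3° = -0.69473, so δ = -44.006°.
cos h₀ = −tan(-8.9°) tan(-44.006°) = -0.1513, h₀ = 1.7226 rad.
Bracket: h₀ sin ϕ sin δ + cos ϕ cos δ sin h₀ = 1.7226×-0.15471×-0.69473 + 0.98796×0.71927×0.98849 = 0.185148 + 0.702431 = 0.887579.
Q̄ = (S_0/π) × [bracket] = (528/π) × 0.887579 = 149.17 W/m².
— Configuration B (ϕ=+20.4°):
Solar declination: sin δ = sin ε · sin L_s = sin 76.10° × sin 246.5° = -0.89021, so δ = -62.899°.
cos h₀ = −tan(+20.4°) tan(-62.899°) = 0.7267, h₀ = 0.7573 rad.
Bracket: h₀ sin ϕ sin δ + cos ϕ cos δ sin h₀ = 0.7573×0.34857×-0.89021 + 0.93728×0.45556×0.68693 = -0.234991 + 0.293310 = 0.058319.
Q̄ = (S_0/π) × [bracket] = (528/π) × 0.058319 = 9.8015 W/m².
Ratio Q̄_A / Q̄_B = 149.17 / 9.8015 = 15.22.

Q̄_A / Q̄_B ≈ 15.2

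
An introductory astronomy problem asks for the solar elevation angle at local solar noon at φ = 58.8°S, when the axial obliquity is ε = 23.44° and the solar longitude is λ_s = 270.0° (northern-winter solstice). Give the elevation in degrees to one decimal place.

Solar declination: sin δ = sin ε · sin λ_s = sin 23.44° × sin 270.0° = -0.39779, so δ = -23.440°.
At local noon the hour angle is zero, so the zenith angle equals |φ − δ| = |-58.8° − (-23.440°)| = 35.360°.
Elevation = 90° − 35.360° = 54.6°.

54.6°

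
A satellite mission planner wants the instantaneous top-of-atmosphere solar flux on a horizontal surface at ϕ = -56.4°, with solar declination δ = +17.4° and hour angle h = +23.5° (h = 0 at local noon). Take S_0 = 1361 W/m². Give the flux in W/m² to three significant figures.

cos θ_z = sin ϕ sin δ + cos ϕ cos δ cos h = -0.249077 + 0.484271 = 0.235194.
Flux = S_0 · cos θ_z = 1361 × 0.235194 = 320.1 W/m².

320 W/m²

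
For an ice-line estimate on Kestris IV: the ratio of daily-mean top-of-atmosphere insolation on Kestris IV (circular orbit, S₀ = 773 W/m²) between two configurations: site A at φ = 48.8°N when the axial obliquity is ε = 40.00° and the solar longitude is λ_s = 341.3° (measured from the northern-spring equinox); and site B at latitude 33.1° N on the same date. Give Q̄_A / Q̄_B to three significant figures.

— Configuration A (φ=+48.8°):
Solar declination: sin δ = sin ε · sin λ_s = sin 40.00° × sin 341.3° = -0.20609, so δ = -11.893°.
cos H₀ = −tan(+48.8°) tan(-11.893°) = 0.2406, H₀ = 1.3278 rad.
Bracket: H₀ sin φ sin δ + cos φ cos δ sin H₀ = 1.3278×0.75241×-0.20609 + 0.65869×0.97853×0.97063 = -0.205894 + 0.625618 = 0.419724.
Q̄ = (S₀/π) × [bracket] = (773/π) × 0.419724 = 103.27 W/m².
— Configuration B (φ=+33.1°):
cos H₀ = −tan(+33.1°) tan(-11.893°) = 0.1373, H₀ = 1.4331 rad.
Bracket: H₀ sin φ sin δ + cos φ cos δ sin H₀ = 1.4331×0.54610×-0.20609 + 0.83772×0.97853×0.99053 = -0.161289 + 0.811971 = 0.650682.
Q̄ = (S₀/π) × [bracket] = (773/π) × 0.650682 = 160.10 W/m².
Ratio Q̄_A / Q̄_B = 103.27 / 160.10 = 0.6450.

Q̄_A / Q̄_B ≈ 0.645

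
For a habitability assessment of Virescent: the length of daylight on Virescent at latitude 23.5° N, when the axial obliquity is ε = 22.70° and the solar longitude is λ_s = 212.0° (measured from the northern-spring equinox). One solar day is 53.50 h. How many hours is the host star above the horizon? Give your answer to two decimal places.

Solar declination: sin δ = sin ε · sin λ_s = sin 22.70° × sin 212.0° = -0.20450, so δ = -11.800°.
cos H₀ = −tan φ · tan δ = −tan(+23.5°) × tan(-11.800°) = 0.0908, so H₀ = 1.4798 rad = 84.79°.
Daylight = 2H₀/(2π) × 53.50 h = (1.4798/π) × 53.50 = 25.20 h.

25.20 h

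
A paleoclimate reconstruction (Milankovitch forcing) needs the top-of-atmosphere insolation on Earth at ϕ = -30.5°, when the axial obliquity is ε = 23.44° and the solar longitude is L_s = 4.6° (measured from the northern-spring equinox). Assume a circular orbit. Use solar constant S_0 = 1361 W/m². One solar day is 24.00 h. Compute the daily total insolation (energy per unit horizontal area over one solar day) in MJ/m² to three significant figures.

31.3 MJ/m²

Solar declination: sin δ = sin ε · sin L_s = sin 23.44° × sin 4.6° = 0.03190, so δ = +1.828°.
cos h₀ = −tan(-30.5°) tan(+1.828°) = 0.0188, h₀ = 1.5520 rad.
Bracket: h₀ sin ϕ sin δ + cos ϕ cos δ sin h₀ = 1.5520×-0.50754×0.03190 + 0.86163×0.99949×0.99982 = -0.025128 + 0.861036 = 0.835908.
Q̄ = (S_0/π) × [bracket] = (1361/π) × 0.835908 = 362.13 W/m².
Daily total = Q̄ × 24.00 h × 3600 s/h = 362.13 × 24.00 × 3600 / 10⁶ = 31.29 MJ/m².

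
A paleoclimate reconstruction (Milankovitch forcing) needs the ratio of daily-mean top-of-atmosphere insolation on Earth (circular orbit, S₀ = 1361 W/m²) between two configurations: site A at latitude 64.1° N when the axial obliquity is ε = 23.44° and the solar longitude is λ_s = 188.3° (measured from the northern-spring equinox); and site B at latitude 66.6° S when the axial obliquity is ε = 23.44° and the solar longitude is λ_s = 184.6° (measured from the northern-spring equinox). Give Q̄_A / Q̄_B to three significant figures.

Q̄_A / Q̄_B ≈ 0.806

— Configuration A (φ=+64.1°):
Solar declination: sin δ = sin ε · sin λ_s = sin 23.44° × sin 188.3° = -0.05742, so δ = -3.292°.
cos H₀ = −tan(+64.1°) tan(-3.292°) = 0.1185, H₀ = 1.4521 rad.
Bracket: H₀ sin φ sin δ + cos φ cos δ sin H₀ = 1.4521×0.89956×-0.05742 + 0.43680×0.99835×0.99296 = -0.075005 + 0.433009 = 0.358004.
Q̄ = (S₀/π) × [bracket] = (1361/π) × 0.358004 = 155.09 W/m².
— Configuration B (φ=-66.6°):
Solar declination: sin δ = sin ε · sin λ_s = sin 23.44° × sin 184.6° = -0.03190, so δ = -1.828°.
cos H₀ = −tan(-66.6°) tan(-1.828°) = -0.0738, H₀ = 1.6446 rad.
Bracket: H₀ sin φ sin δ + cos φ cos δ sin H₀ = 1.6446×-0.91775×-0.03190 + 0.39715×0.99949×0.99728 = 0.048148 + 0.395868 = 0.444016.
Q̄ = (S₀/π) × [bracket] = (1361/π) × 0.444016 = 192.36 W/m².
Ratio Q̄_A / Q̄_B = 155.09 / 192.36 = 0.8062.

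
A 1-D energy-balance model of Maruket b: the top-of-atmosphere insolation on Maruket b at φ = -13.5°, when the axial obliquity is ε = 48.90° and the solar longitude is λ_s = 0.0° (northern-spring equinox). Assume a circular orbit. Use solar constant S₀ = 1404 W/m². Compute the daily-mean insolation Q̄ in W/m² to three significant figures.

Q̄ ≈ 435 W/m²

Solar declination: sin δ = sin ε · sin λ_s = sin 48.90° × sin 0.0° = 0.00000, so δ = +0.000°.
cos H₀ = −tan(-13.5°) tan(+0.000°) = 0.0000, H₀ = 1.5708 rad.
Bracket: H₀ sin φ sin δ + cos φ cos δ sin H₀ = 1.5708×-0.23345×0.00000 + 0.97237×1.00000×1.00000 = -0.000000 + 0.972370 = 0.972370.
Q̄ = (S₀/π) × [bracket] = (1404/π) × 0.972370 = 434.6 W/m².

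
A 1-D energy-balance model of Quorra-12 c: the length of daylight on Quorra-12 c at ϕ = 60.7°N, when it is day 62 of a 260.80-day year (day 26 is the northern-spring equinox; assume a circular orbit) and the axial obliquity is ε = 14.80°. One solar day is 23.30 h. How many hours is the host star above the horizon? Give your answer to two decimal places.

14.33 h

Solar longitude: L_s = 360° × (62 − 26)/260.80 = 49.693°.
sin δ = sin 14.80° × sin 49.693° = 0.19480, so δ = +11.233°.
cos h₀ = −tan ϕ · tan δ = −tan(+60.7°) × tan(+11.233°) = -0.3539, so h₀ = 1.9325 rad = 110.73°.
Daylight = 2h₀/(2π) × 23.30 h = (1.9325/π) × 23.30 = 14.33 h.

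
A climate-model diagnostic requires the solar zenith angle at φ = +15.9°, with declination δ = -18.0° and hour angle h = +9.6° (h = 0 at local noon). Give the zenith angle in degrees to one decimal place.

cos θ_z = sin φ sin δ + cos φ cos δ cos h = -0.084658 + 0.901861 = 0.817203.
θ_z = arccos(0.817203) = 35.2°.

θ_z = 35.2°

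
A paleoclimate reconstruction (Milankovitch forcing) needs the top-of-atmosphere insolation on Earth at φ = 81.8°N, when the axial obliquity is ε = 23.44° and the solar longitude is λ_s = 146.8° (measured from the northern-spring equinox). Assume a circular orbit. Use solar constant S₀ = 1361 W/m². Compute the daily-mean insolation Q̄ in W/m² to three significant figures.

Solar declination: sin δ = sin ε · sin λ_s = sin 23.44° × sin 146.8° = 0.21781, so δ = +12.581°.
cos H₀ = −tan(+81.8°) tan(+12.581°) = -1.5487 ≤ −1 ⇒ polar day, H₀ = π.
Bracket: H₀ sin φ sin δ + cos φ cos δ sin H₀ = 3.1416×0.98978×0.21781 + 0.14263×0.97599×0.00000 = 0.677279 + 0.000000 = 0.677279.
Q̄ = (S₀/π) × [bracket] = (1361/π) × 0.677279 = 293.4 W/m².

Q̄ ≈ 293 W/m²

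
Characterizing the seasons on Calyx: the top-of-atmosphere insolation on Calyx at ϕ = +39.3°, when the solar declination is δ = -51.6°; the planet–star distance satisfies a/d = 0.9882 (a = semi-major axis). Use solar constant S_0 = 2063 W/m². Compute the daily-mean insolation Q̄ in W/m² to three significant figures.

cos h₀ = −tan(+39.3°) tan(-51.600°) = 1.0327 ≥ 1 ⇒ polar night, h₀ = 0 and Q̄ = 0.
Inverse-square distance factor (a/d)² = 0.9882² = 0.976539.

Q̄ ≈ 0.00 W/m²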